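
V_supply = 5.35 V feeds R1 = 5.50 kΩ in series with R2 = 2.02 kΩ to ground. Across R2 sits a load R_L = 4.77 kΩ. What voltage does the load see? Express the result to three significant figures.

V_out ≈ 1.10 V

R2 ‖ R_L = (2.02 × 4.77)/(2.02 + 4.77) = 1.419 kΩ.
Voltage divider with the loaded lower leg: V_out = 5.35 × 1.419/(5.50 + 1.419) = 5.35 × 0.2051 = 1.097 V.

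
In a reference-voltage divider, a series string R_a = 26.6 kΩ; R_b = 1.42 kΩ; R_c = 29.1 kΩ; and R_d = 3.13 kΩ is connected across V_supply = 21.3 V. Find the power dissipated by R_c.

P ≈ 3.64 mW

Series current I = V_supply/ΣR = 21.3/60.25 = 0.3535 mA.
P(R_c) = I²·R_c = (0.3535)² × 29.1 = 3.637 mW.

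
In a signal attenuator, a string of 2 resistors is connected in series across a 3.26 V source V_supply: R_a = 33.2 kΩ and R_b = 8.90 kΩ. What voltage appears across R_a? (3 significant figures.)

V ≈ 2.57 V

Series total: ΣR = 33.2 + 8.90 = 42.10 kΩ.
V = V_supply · R/ΣR = 3.26 × 0.7886 = 2.571 V.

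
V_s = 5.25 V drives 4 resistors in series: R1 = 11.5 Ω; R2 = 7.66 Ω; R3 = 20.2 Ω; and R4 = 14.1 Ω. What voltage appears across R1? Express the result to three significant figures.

Total series resistance ΣR = 11.5 + 7.66 + 20.2 + 14.1 = 53.46 Ω.
V = V_s · R/ΣR = 5.25 × 0.2151 = 1.129 V.

V ≈ 1.13 V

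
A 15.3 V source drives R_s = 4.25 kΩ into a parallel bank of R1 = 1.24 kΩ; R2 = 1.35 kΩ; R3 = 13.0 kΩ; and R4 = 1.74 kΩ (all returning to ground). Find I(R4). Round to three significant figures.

Combine the parallel branches: R_p = (1/1.24 + 1/1.35 + 1/13.0 + 1/1.74)⁻¹ = 0.4548 kΩ.
V_A = 15.3 × 0.4548/4.705 = 1.479 V.
I(R4) = V_A / R4 = 1.479/1.74 = 0.8500 mA.
(Check via current divider: I_total = 3.252 mA; share G_k/ΣG = 0.2614 → same result.)

I ≈ 0.850 mA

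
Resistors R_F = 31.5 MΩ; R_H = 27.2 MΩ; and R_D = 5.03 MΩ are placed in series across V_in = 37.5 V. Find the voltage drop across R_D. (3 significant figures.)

V ≈ 2.96 V

Total series resistance ΣR = 31.5 + 27.2 + 5.03 = 63.73 MΩ.
Voltage divider: V = V_in · (5.030 / 63.73) = 37.5 × 0.07893 = 2.960 V.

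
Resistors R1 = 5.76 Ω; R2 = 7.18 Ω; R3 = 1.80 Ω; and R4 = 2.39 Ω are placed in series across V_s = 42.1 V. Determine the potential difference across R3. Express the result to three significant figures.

V ≈ 4.42 V

Total series resistance ΣR = 5.76 + 7.18 + 1.80 + 2.39 = 17.13 Ω.
Voltage divider: V = V_s · (1.800 / 17.13) = 42.1 × 0.1051 = 4.424 V.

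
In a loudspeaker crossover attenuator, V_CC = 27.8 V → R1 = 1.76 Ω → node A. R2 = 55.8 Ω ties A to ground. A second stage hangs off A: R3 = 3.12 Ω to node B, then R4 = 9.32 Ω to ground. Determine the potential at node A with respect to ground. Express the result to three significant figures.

Node A sees R2 in parallel with the series input of stage 2, R3 + R4 = 12.44 Ω.
Effective lower resistance at A: R2 ‖ 12.44 = 10.17 Ω.
So V_A = 27.8 × 0.8525 = 23.70 V.

V_A ≈ 23.7 V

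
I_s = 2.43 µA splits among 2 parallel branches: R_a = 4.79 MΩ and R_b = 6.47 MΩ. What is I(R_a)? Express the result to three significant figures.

I ≈ 1.40 µA

With just two branches, the current splits inversely with resistance.
I(R_a) = 2.43 × 6.47/(4.79 + 6.47) = 2.43 × 0.5746 = 1.396 µA.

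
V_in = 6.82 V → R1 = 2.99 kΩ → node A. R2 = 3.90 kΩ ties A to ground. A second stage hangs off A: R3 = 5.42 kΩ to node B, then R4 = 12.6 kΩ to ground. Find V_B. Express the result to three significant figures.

V_B ≈ 2.47 V

Looking into the second stage from A: R3 + R4 = 18.02 kΩ appears in parallel with R2.
Effective lower resistance at A: R2 ‖ 18.02 = 3.206 kΩ.
So V_A = 6.82 × 0.5174 = 3.529 V.
V_B = V_A × 0.6992 = 2.468 V.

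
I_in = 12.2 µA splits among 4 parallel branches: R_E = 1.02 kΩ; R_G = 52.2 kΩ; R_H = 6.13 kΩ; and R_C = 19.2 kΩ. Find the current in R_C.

ΣG = 1/1.02 + 1/52.2 + 1/6.13 + 1/19.2 = 1.215.
Current divider: I(R_C) = I_in · G_k/ΣG = 12.2 × (0.05208/1.215) = 12.2 × 0.04288 = 0.5231 µA.

I ≈ 0.523 µA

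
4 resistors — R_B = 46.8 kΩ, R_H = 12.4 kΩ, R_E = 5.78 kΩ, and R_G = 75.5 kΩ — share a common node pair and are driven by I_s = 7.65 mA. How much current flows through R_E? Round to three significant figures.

Conductances: ΣG = 1/46.8 + 1/12.4 + 1/5.78 + 1/75.5 = 0.2883 (1/kΩ).
R_E takes the fraction G_k/ΣG = 0.1730/0.2883 = 0.6002, so I = 7.65 × 0.6002 = 4.591 mA.

I ≈ 4.59 mA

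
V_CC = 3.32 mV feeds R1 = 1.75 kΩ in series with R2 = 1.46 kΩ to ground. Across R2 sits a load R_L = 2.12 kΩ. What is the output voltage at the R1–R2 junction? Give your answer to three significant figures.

The load sits in parallel with R2, giving an effective lower resistance R2' = R2·R_L/(R2+R_L) = 0.8646 kΩ.
Then V_out = V_CC · R2'/(R1 + R2') = 3.32 × 0.8646/2.615 = 1.098 mV.
(Unloaded it would be 1.51 mV; the load pulls it down.)

V_out ≈ 1.10 mV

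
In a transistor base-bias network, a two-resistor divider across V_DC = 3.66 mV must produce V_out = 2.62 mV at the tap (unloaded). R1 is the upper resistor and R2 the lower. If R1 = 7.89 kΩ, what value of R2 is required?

The divider ratio is R2/(R1+R2) = 2.62/3.66 = 0.7158.
So R2 = R1 · V_out/(V_DC − V_out) = 7.89 × 2.62/(3.66 − 2.62) = 7.89 × 2.519 = 19.88 kΩ.

R2 ≈ 19.9 kΩ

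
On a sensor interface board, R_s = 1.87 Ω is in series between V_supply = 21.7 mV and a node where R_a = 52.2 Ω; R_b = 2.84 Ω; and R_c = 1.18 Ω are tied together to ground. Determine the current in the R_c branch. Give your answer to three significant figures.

Equivalent of the parallel group: R_p = 0.8205 Ω.
Node voltage V_A = V_supply · R_p/(R_s + R_p) = 21.7 × 0.3050 = 6.618 mV.
I(R_c) = V_A / R_c = 6.618/1.18 = 5.608 mA.
(Equivalently: I_total = 8.065 mA, then current-divider fraction G_k/ΣG = 0.6954.)

I ≈ 5.61 mA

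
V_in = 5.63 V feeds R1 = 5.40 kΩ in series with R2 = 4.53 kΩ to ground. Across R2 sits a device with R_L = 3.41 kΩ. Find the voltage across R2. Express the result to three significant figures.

V_out ≈ 1.49 V

First combine the lower leg with the load: R2 ‖ R_L = 1.946 kΩ.
Now apply the divider: V_out = 5.63 × 0.2649 = 1.491 V.
(Unloaded it would be 2.57 V; the load pulls it down.)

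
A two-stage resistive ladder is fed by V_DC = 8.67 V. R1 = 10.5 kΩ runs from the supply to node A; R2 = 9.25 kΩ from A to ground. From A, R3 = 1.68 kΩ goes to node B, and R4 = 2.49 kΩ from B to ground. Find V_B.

V_B ≈ 1.11 V

Node A sees R2 in parallel with the series input of stage 2, R3 + R4 = 4.170 kΩ.
R2 ‖ (R3+R4) = 2.874 kΩ.
V_A = 8.67 × 2.874/(10.5 + 2.874) = 1.863 V.
Stage 2 is unloaded, so V_B = V_A · R4/(R3+R4) = 1.863 × 2.49/4.170 = 1.113 V.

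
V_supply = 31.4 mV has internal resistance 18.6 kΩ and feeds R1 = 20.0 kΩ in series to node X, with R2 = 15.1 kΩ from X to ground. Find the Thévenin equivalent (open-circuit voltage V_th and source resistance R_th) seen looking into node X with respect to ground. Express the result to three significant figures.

V_th ≈ 8.83 mV, R_th ≈ 10.9 kΩ

R1' = 18.6 + 20.0 = 38.60 kΩ (source resistance + R1).
With X open, the divider is unloaded: V_th = 31.4 × 15.1/53.70 = 8.829 mV.
Looking into X with the source shorted: R_th = R1'·R2/(R1'+R2) = 38.60 × 15.1/53.70 = 10.85 kΩ.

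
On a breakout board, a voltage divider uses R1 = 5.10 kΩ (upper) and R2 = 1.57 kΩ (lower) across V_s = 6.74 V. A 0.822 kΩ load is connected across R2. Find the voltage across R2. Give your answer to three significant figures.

First combine the lower leg with the load: R2 ‖ R_L = 0.5395 kΩ.
Then V_out = V_s · R2'/(R1 + R2') = 6.74 × 0.5395/5.640 = 0.6448 V.

V_out ≈ 0.645 V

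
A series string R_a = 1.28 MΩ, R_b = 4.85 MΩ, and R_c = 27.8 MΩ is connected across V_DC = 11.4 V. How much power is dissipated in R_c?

P ≈ 3.14 µW

Series current I = V_DC/ΣR = 11.4/33.93 = 0.3360 µA.
P(R_c) = I²·R_c = (0.3360)² × 27.8 = 3.138 µW.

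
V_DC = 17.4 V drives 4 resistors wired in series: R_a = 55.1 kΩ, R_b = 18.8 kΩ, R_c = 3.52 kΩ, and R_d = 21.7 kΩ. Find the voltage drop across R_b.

V ≈ 3.30 V

ΣR = 55.1 + 18.8 + 3.52 + 21.7 = 99.12 kΩ.
By the voltage-divider rule, V = 17.4 × 18.80/99.12 = 3.300 V.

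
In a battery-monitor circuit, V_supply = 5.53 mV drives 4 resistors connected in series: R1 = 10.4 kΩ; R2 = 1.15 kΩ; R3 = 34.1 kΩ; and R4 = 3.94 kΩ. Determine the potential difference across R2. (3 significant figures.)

Series total: ΣR = 10.4 + 1.15 + 34.1 + 3.94 = 49.59 kΩ.
Voltage divider: V = V_supply · (1.150 / 49.59) = 5.53 × 0.02319 = 0.1282 mV.

V ≈ 0.128 mV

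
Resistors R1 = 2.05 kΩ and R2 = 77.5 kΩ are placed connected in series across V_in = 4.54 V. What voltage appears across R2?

Series total: ΣR = 2.05 + 77.5 = 79.55 kΩ.
V = V_in · R/ΣR = 4.54 × 0.9742 = 4.423 V.

V ≈ 4.42 V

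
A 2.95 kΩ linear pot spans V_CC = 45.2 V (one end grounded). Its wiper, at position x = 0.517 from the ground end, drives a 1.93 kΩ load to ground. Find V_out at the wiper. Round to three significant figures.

Split the track: R_lower = x·R_p = 1.525 kΩ, R_upper = (1−x)·R_p = 1.425 kΩ.
(x·R_p) ‖ R_L = 0.8519 kΩ.
Then V_out = V_CC · 0.8519/(1.425 + 0.8519) = 16.91 V.

V_out ≈ 16.9 V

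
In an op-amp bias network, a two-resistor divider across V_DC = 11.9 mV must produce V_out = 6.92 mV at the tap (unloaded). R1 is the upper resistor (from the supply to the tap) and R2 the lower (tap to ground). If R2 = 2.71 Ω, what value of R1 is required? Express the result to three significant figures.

The divider ratio is R2/(R1+R2) = 6.92/11.9 = 0.5815.
So R1 = R2 · (V_DC/V_out − 1) = 2.71 × (11.9/6.92 − 1) = 2.71 × 0.7197 = 1.950 Ω.

R1 ≈ 1.95 Ω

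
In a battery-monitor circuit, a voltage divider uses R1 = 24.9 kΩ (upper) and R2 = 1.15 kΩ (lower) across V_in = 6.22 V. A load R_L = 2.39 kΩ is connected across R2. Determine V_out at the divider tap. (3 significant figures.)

V_out ≈ 0.188 V

The load sits in parallel with R2, giving an effective lower resistance R2' = R2·R_L/(R2+R_L) = 0.7764 kΩ.
Voltage divider with the loaded lower leg: V_out = 6.22 × 0.7764/(24.9 + 0.7764) = 6.22 × 0.03024 = 0.1881 V.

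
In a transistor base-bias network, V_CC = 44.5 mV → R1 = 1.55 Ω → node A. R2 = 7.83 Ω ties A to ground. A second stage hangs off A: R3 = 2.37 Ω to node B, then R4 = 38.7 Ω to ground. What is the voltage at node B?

Looking into the second stage from A: R3 + R4 = 41.07 Ω appears in parallel with R2.
Effective lower resistance at A: R2 ‖ 41.07 = 6.576 Ω.
So V_A = 44.5 × 0.8093 = 36.01 mV.
Then the unloaded second divider: V_B = V_A × R4/(R3+R4) = 36.01 × 0.9423 = 33.93 mV.

V_B ≈ 33.9 mV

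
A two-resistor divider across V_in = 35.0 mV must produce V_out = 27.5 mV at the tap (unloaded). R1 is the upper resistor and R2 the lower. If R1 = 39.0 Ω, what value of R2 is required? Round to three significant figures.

The divider ratio is R2/(R1+R2) = 27.5/35.0 = 0.7857.
Rearranging, R2 = R1·k/(1−k) = 39.0 × 3.667 = 143.0 Ω.

R2 ≈ 143 Ω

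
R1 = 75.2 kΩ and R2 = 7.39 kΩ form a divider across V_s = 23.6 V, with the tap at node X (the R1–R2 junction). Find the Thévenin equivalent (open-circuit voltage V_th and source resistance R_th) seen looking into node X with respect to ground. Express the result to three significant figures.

V_th ≈ 2.11 V, R_th ≈ 6.73 kΩ

V_th is the unloaded tap voltage: V_s · R2/(R1+R2) = 23.6 × 0.08948 = 2.112 V.
Zeroing V_s shorts the top of R1 to ground, so R_th = R1 ‖ R2 = 6.729 kΩ.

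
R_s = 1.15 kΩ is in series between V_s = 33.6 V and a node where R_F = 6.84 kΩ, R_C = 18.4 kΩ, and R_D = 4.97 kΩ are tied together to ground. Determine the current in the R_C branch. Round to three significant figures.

Parallel bank: R_p = 1/(1/6.84 + 1/18.4 + 1/4.97) = 2.489 kΩ.
V_A by voltage divider: V_A = 33.6 × 2.489/(1.15 + 2.489) = 22.98 V.
Branch current I = V_A/R_C = 22.98/18.4 = 1.249 mA.

I ≈ 1.25 mA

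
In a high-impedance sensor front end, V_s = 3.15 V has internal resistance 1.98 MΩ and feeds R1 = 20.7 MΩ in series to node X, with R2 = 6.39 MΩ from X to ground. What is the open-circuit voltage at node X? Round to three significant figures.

R1' = 1.98 + 20.7 = 22.68 MΩ (source resistance + R1).
V_th is the unloaded tap voltage: V_s · R2/(R1'+R2) = 3.15 × 0.2198 = 0.6924 V.

V_th ≈ 0.692 V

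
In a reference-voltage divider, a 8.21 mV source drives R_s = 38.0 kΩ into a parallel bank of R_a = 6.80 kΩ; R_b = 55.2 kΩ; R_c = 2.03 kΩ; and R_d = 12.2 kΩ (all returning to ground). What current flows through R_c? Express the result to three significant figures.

I ≈ 0.139 µA

Combine the parallel branches: R_p = (1/6.80 + 1/55.2 + 1/2.03 + 1/12.2)⁻¹ = 1.352 kΩ.
V_A = 8.21 × 1.352/39.35 = 0.2820 mV.
Branch current I = V_A/R_c = 0.2820/2.03 = 0.1389 µA.
(Check via current divider: I_total = 0.2086 µA; share G_k/ΣG = 0.6659 → same result.)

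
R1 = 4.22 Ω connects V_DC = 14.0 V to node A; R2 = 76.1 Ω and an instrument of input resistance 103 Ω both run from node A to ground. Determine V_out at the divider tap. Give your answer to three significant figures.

First combine the lower leg with the load: R2 ‖ R_L = 43.76 Ω.
Now apply the divider: V_out = 14.0 × 0.9121 = 12.77 V.
(Unloaded it would be 13.3 V; the load pulls it down.)

V_out ≈ 12.8 V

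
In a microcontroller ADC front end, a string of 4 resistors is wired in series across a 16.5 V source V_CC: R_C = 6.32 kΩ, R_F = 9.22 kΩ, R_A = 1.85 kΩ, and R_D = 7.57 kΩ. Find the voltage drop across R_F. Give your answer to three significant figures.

V ≈ 6.09 V

Series total: ΣR = 6.32 + 9.22 + 1.85 + 7.57 = 24.96 kΩ.
V = V_CC · R/ΣR = 16.5 × 0.3694 = 6.095 V.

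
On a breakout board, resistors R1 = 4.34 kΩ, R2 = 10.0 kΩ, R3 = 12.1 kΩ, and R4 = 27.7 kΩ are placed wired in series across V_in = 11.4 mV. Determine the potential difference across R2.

V ≈ 2.11 mV

ΣR = 4.34 + 10.0 + 12.1 + 27.7 = 54.14 kΩ.
V = V_in · R/ΣR = 11.4 × 0.1847 = 2.106 mV.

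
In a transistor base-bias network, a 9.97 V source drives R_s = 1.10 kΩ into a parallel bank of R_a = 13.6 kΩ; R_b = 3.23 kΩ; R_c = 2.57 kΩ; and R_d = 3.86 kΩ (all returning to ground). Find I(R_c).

I ≈ 1.82 mA

Parallel bank: R_p = 1/(1/13.6 + 1/3.23 + 1/2.57 + 1/3.86) = 0.9697 kΩ.
V_A by voltage divider: V_A = 9.97 × 0.9697/(1.10 + 0.9697) = 4.671 V.
Branch current I = V_A/R_c = 4.671/2.57 = 1.818 mA.
(Check via current divider: I_total = 4.817 mA; share G_k/ΣG = 0.3773 → same result.)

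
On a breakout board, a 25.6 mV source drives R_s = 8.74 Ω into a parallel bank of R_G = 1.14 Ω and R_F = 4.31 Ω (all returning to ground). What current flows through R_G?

I ≈ 2.10 mA

Equivalent of the parallel group: R_p = 0.9015 Ω.
V_A = 25.6 × 0.9015/9.642 = 2.394 mV.
Branch current I = V_A/R_G = 2.394/1.14 = 2.100 mA.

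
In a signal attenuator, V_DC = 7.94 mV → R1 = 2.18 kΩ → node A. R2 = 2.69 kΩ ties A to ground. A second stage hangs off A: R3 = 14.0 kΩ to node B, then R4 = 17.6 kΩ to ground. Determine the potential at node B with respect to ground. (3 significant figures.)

V_B ≈ 2.35 mV

Node A sees R2 in parallel with the series input of stage 2, R3 + R4 = 31.60 kΩ.
Effective lower resistance at A: R2 ‖ 31.60 = 2.479 kΩ.
V_A = 7.94 × 2.479/(2.18 + 2.479) = 4.225 mV.
Stage 2 is unloaded, so V_B = V_A · R4/(R3+R4) = 4.225 × 17.6/31.60 = 2.353 mV.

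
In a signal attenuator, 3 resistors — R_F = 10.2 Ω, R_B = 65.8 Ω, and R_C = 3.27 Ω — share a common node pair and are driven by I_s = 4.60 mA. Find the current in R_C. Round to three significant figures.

I ≈ 3.36 mA

Conductances: ΣG = 1/10.2 + 1/65.8 + 1/3.27 = 0.4190 (1/Ω).
Current divider: I(R_C) = I_s · G_k/ΣG = 4.60 × (0.3058/0.4190) = 4.60 × 0.7298 = 3.357 mA.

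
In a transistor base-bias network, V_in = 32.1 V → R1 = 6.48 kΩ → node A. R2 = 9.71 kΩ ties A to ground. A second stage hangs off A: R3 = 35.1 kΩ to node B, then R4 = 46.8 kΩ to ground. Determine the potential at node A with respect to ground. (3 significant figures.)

V_A ≈ 18.4 V

Looking into the second stage from A: R3 + R4 = 81.90 kΩ appears in parallel with R2.
R2 ‖ (R3+R4) = 8.681 kΩ.
First divider: V_A = V_in · 8.681/(6.48 + 8.681) = 18.38 V.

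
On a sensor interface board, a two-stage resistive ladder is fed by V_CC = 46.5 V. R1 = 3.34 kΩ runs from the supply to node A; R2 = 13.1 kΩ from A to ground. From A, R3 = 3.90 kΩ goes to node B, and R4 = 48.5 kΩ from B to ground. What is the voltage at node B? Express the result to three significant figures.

The second stage (R3 + R4 = 52.40 kΩ) loads node A in parallel with R2.
R2 ‖ (R3+R4) = 10.48 kΩ.
V_A = 46.5 × 10.48/(3.34 + 10.48) = 35.26 V.
V_B = V_A × 0.9256 = 32.64 V.

V_B ≈ 32.6 V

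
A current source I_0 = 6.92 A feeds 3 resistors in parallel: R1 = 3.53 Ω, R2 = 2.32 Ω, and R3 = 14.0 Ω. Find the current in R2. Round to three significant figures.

ΣG = 1/3.53 + 1/2.32 + 1/14.0 = 0.7857.
Current divider: I(R2) = I_0 · G_k/ΣG = 6.92 × (0.4310/0.7857) = 6.92 × 0.5486 = 3.796 A.

I ≈ 3.80 A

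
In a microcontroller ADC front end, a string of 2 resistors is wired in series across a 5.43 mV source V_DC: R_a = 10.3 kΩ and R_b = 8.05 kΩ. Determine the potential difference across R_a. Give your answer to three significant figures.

Series total: ΣR = 10.3 + 8.05 = 18.35 kΩ.
Voltage divider: V = V_DC · (10.30 / 18.35) = 5.43 × 0.5613 = 3.048 mV.

V ≈ 3.05 mV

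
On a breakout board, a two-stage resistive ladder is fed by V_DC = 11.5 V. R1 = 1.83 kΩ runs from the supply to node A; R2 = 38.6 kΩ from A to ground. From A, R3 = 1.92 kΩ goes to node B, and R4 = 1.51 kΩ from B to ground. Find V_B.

Node A sees R2 in parallel with the series input of stage 2, R3 + R4 = 3.430 kΩ.
Effective lower resistance at A: R2 ‖ 3.430 = 3.150 kΩ.
So V_A = 11.5 × 0.6325 = 7.274 V.
Stage 2 is unloaded, so V_B = V_A · R4/(R3+R4) = 7.274 × 1.51/3.430 = 3.202 V.

V_B ≈ 3.20 V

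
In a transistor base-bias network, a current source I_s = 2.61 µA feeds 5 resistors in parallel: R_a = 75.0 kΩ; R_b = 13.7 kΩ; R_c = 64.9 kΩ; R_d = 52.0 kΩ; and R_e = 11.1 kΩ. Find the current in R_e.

I ≈ 1.11 µA

Conductances: ΣG = 1/75.0 + 1/13.7 + 1/64.9 + 1/52.0 + 1/11.1 = 0.2111 (1/kΩ).
Current divider: I(R_e) = I_s · G_k/ΣG = 2.61 × (0.09009/0.2111) = 2.61 × 0.4269 = 1.114 µA.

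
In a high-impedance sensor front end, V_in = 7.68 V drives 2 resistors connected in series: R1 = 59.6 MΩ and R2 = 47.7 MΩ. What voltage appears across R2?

ΣR = 59.6 + 47.7 = 107.3 MΩ.
Voltage divider: V = V_in · (47.70 / 107.3) = 7.68 × 0.4445 = 3.414 V.

V ≈ 3.41 V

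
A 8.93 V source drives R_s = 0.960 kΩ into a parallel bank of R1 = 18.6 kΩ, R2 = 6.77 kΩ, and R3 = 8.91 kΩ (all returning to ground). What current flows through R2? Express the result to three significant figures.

I ≈ 1.01 mA

Equivalent of the parallel group: R_p = 3.188 kΩ.
V_A by voltage divider: V_A = 8.93 × 3.188/(0.960 + 3.188) = 6.863 V.
I(R2) = V_A / R2 = 6.863/6.77 = 1.014 mA.
(Equivalently: I_total = 2.153 mA, then current-divider fraction G_k/ΣG = 0.4709.)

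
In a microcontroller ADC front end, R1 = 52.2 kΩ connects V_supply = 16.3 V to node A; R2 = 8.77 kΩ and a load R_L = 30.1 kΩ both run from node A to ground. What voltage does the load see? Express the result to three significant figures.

R2 ‖ R_L = (8.77 × 30.1)/(8.77 + 30.1) = 6.791 kΩ.
Then V_out = V_supply · R2'/(R1 + R2') = 16.3 × 6.791/58.99 = 1.877 V.
(Unloaded it would be 2.34 V; the load pulls it down.)

V_out ≈ 1.88 V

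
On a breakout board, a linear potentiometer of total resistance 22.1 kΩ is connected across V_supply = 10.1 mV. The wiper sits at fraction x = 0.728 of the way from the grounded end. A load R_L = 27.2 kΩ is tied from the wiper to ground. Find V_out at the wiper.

The pot divides into 6.011 kΩ above the wiper and 16.09 kΩ below.
Lower segment in parallel with the load: 16.09 ‖ 27.2 = 10.11 kΩ.
V_out = 10.1 × 10.11/(6.011 + 10.11) = 6.334 mV.
(Unloaded: V_out = x·V_supply = 7.35 mV.)

V_out ≈ 6.33 mV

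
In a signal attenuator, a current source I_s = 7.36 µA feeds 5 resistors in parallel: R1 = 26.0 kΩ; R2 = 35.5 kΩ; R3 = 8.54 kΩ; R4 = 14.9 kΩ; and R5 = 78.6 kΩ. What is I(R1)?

Total conductance ΣG = 1/26.0 + 1/35.5 + 1/8.54 + 1/14.9 + 1/78.6 = 0.2636 (units of 1/kΩ).
R1 takes the fraction G_k/ΣG = 0.03846/0.2636 = 0.1459, so I = 7.36 × 0.1459 = 1.074 µA.

I ≈ 1.07 µA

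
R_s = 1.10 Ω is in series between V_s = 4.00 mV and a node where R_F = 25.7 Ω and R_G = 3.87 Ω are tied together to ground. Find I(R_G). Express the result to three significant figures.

Parallel bank: R_p = 1/(1/25.7 + 1/3.87) = 3.364 Ω.
V_A by voltage divider: V_A = 4.00 × 3.364/(1.10 + 3.364) = 3.014 mV.
Branch current I = V_A/R_G = 3.014/3.87 = 0.7789 mA.

I ≈ 0.779 mA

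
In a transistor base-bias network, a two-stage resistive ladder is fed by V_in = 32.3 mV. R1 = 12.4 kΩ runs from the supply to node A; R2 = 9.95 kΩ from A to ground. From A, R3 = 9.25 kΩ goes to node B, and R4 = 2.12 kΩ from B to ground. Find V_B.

Node A sees R2 in parallel with the series input of stage 2, R3 + R4 = 11.37 kΩ.
R2 ‖ (R3+R4) = 5.306 kΩ.
So V_A = 32.3 × 0.2997 = 9.680 mV.
Then the unloaded second divider: V_B = V_A × R4/(R3+R4) = 9.680 × 0.1865 = 1.805 mV.

V_B ≈ 1.80 mV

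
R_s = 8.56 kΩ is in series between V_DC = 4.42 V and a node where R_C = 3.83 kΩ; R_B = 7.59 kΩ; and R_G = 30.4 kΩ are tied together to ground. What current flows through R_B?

Parallel bank: R_p = 1/(1/3.83 + 1/7.59 + 1/30.4) = 2.349 kΩ.
V_A = 4.42 × 2.349/10.91 = 0.9517 V.
Branch current I = V_A/R_B = 0.9517/7.59 = 0.1254 mA.

I ≈ 0.125 mA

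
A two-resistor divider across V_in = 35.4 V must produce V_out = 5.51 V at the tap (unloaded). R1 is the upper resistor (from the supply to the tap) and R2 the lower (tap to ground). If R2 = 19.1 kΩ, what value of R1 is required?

R1 ≈ 104 kΩ

The divider ratio is R2/(R1+R2) = 5.51/35.4 = 0.1556.
R1 = R2·(1/k − 1) = 19.1 × 5.425 = 103.6 kΩ.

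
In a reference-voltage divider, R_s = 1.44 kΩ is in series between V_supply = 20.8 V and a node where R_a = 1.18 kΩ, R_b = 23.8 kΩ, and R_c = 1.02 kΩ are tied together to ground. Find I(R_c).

I ≈ 5.52 mA

Equivalent of the parallel group: R_p = 0.5348 kΩ.
Node voltage V_A = V_supply · R_p/(R_s + R_p) = 20.8 × 0.2708 = 5.633 V.
Branch current I = V_A/R_c = 5.633/1.02 = 5.522 mA.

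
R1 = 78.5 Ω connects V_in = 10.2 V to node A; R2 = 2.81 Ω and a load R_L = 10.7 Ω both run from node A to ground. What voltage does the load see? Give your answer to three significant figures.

First combine the lower leg with the load: R2 ‖ R_L = 2.226 Ω.
Now apply the divider: V_out = 10.2 × 0.02757 = 0.2812 V.
(Unloaded it would be 0.353 V; the load pulls it down.)

V_out ≈ 0.281 V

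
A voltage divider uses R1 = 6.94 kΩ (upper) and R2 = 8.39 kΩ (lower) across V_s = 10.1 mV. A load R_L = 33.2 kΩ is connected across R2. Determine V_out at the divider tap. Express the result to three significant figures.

The load sits in parallel with R2, giving an effective lower resistance R2' = R2·R_L/(R2+R_L) = 6.697 kΩ.
Now apply the divider: V_out = 10.1 × 0.4911 = 4.960 mV.

V_out ≈ 4.96 mV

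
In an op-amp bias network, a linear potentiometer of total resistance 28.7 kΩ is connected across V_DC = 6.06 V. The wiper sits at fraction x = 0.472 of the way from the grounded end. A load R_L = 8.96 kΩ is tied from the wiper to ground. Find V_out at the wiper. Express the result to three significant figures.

Lower segment x·R_p = 13.55 kΩ; upper segment (1−x)·R_p = 15.15 kΩ.
Lower segment in parallel with the load: 13.55 ‖ 8.96 = 5.393 kΩ.
V_out = 6.06 × 5.393/(15.15 + 5.393) = 1.591 V.

V_out ≈ 1.59 V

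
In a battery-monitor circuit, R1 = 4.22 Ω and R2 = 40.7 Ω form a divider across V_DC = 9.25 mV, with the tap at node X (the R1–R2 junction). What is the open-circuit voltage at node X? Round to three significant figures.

Open-circuit (no load on X): V_th = V_DC · R2/(R1 + R2) = 9.25 × 40.7/(4.220 + 40.7) = 8.381 mV.

V_th ≈ 8.38 mV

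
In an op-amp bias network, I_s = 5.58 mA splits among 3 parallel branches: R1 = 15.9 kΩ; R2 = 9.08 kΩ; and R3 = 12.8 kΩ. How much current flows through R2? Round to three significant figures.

Conductances: ΣG = 1/15.9 + 1/9.08 + 1/12.8 = 0.2512 (1/kΩ).
By the current-divider rule, I = I_s · G_k/ΣG = 5.58 × 0.4385 = 2.447 mA.

I ≈ 2.45 mA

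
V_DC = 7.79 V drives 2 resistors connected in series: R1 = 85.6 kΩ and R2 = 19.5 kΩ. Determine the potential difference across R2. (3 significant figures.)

V ≈ 1.45 V

Series total: ΣR = 85.6 + 19.5 = 105.1 kΩ.
Voltage divider: V = V_DC · (19.50 / 105.1) = 7.79 × 0.1855 = 1.445 V.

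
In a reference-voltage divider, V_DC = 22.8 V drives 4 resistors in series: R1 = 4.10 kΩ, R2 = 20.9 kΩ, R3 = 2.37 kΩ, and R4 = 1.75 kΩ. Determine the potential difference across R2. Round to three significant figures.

V ≈ 16.4 V

Total series resistance ΣR = 4.10 + 20.9 + 2.37 + 1.75 = 29.12 kΩ.
Voltage divider: V = V_DC · (20.90 / 29.12) = 22.8 × 0.7177 = 16.36 V.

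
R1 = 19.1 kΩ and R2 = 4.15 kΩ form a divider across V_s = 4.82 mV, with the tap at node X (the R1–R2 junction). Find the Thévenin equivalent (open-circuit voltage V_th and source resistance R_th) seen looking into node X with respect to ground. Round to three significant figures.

V_th ≈ 0.860 mV, R_th ≈ 3.41 kΩ

Open-circuit (no load on X): V_th = V_s · R2/(R1 + R2) = 4.82 × 4.15/(19.10 + 4.15) = 0.8603 mV.
Looking into X with the source shorted: R_th = R1·R2/(R1+R2) = 19.10 × 4.15/23.25 = 3.409 kΩ.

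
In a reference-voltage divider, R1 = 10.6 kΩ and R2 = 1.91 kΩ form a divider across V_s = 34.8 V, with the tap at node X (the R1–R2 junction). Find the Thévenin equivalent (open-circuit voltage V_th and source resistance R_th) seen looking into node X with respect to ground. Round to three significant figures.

Open-circuit (no load on X): V_th = V_s · R2/(R1 + R2) = 34.8 × 1.91/(10.60 + 1.91) = 5.313 V.
With V_s suppressed (replaced by a short), R_th = R1 ‖ R2 = (10.60 × 1.91)/(10.60 + 1.91) = 1.618 kΩ.

V_th ≈ 5.31 V, R_th ≈ 1.62 kΩ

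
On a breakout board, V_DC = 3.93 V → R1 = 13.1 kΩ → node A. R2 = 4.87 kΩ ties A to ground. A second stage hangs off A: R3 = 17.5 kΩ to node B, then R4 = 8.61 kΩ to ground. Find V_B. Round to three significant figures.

V_B ≈ 0.309 V

The second stage (R3 + R4 = 26.11 kΩ) loads node A in parallel with R2.
Effective lower resistance at A: R2 ‖ 26.11 = 4.104 kΩ.
First divider: V_A = V_DC · 4.104/(13.1 + 4.104) = 0.9376 V.
Stage 2 is unloaded, so V_B = V_A · R4/(R3+R4) = 0.9376 × 8.61/26.11 = 0.3092 V.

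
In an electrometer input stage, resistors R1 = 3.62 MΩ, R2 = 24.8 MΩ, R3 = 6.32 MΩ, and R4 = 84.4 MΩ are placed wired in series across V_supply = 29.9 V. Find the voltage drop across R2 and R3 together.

Series total: ΣR = 3.62 + 24.8 + 6.32 + 84.4 = 119.1 MΩ.
R_{R2..R3} = 24.8 + 6.32 = 31.12 MΩ.
V = V_supply · R/ΣR = 29.9 × 0.2612 = 7.810 V.

V ≈ 7.81 V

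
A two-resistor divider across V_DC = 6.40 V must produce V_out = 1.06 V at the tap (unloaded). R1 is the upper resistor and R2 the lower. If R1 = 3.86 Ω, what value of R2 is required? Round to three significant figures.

R2 ≈ 0.766 Ω

The divider ratio is R2/(R1+R2) = 1.06/6.40 = 0.1656.
Rearranging, R2 = R1·k/(1−k) = 3.86 × 0.1985 = 0.7662 Ω.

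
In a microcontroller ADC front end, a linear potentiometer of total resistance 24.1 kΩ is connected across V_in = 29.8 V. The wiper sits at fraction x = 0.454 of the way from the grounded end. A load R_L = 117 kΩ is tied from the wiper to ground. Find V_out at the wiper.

Split the track: R_lower = x·R_p = 10.94 kΩ, R_upper = (1−x)·R_p = 13.16 kΩ.
(x·R_p) ‖ R_L = 10.01 kΩ.
V_out = 29.8 × 10.01/(13.16 + 10.01) = 12.87 V.
(Unloaded: V_out = x·V_in = 13.5 V.)

V_out ≈ 12.9 V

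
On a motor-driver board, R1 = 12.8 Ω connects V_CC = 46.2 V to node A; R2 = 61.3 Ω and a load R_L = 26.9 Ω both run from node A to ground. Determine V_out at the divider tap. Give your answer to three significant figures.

R2 ‖ R_L = (61.3 × 26.9)/(61.3 + 26.9) = 18.70 Ω.
Voltage divider with the loaded lower leg: V_out = 46.2 × 18.70/(12.8 + 18.70) = 46.2 × 0.5936 = 27.42 V.
(Unloaded it would be 38.2 V; the load pulls it down.)

V_out ≈ 27.4 V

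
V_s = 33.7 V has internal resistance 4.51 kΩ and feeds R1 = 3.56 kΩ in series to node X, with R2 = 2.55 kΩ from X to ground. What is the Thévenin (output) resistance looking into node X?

R_th ≈ 1.94 kΩ

R1' = 4.51 + 3.56 = 8.070 kΩ (source resistance + R1).
Zeroing V_s shorts the top of R1' to ground, so R_th = R1' ‖ R2 = 1.938 kΩ.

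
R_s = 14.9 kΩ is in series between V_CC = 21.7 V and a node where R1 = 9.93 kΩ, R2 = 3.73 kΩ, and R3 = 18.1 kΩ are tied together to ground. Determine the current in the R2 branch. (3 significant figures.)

I ≈ 0.795 mA

Parallel bank: R_p = 1/(1/9.93 + 1/3.73 + 1/18.1) = 2.358 kΩ.
V_A = 21.7 × 2.358/17.26 = 2.965 V.
I(R2) = V_A / R2 = 2.965/3.73 = 0.7949 mA.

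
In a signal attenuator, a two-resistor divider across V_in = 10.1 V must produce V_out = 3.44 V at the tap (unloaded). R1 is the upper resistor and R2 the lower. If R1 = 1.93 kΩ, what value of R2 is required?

Required fraction k = V_out/V_in = 0.3406.
Rearranging, R2 = R1·k/(1−k) = 1.93 × 0.5165 = 0.9969 kΩ.

R2 ≈ 0.997 kΩ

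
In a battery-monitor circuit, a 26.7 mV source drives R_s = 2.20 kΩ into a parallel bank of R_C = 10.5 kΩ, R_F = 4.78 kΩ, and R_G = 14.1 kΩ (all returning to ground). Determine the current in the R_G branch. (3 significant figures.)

I ≈ 1.04 µA

Equivalent of the parallel group: R_p = 2.664 kΩ.
V_A = 26.7 × 2.664/4.864 = 14.62 mV.
Branch current I = V_A/R_G = 14.62/14.1 = 1.037 µA.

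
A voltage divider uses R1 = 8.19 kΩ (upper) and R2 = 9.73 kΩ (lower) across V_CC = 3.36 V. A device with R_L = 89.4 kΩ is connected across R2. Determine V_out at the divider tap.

First combine the lower leg with the load: R2 ‖ R_L = 8.775 kΩ.
Voltage divider with the loaded lower leg: V_out = 3.36 × 8.775/(8.19 + 8.775) = 3.36 × 0.5172 = 1.738 V.
(Unloaded it would be 1.82 V; the load pulls it down.)

V_out ≈ 1.74 V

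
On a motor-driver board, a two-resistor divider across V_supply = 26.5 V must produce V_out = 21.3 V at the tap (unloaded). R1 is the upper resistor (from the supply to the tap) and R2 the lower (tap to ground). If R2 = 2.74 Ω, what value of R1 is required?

R1 ≈ 0.669 Ω

The divider ratio is R2/(R1+R2) = 21.3/26.5 = 0.8038.
So R1 = R2 · (V_supply/V_out − 1) = 2.74 × (26.5/21.3 − 1) = 2.74 × 0.2441 = 0.6689 Ω.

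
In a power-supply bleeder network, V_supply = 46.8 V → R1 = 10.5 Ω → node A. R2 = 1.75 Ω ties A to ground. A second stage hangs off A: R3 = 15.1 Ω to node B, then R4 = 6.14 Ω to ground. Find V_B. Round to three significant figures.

The second stage (R3 + R4 = 21.24 Ω) loads node A in parallel with R2.
Effective lower resistance at A: R2 ‖ 21.24 = 1.617 Ω.
First divider: V_A = V_supply · 1.617/(10.5 + 1.617) = 6.245 V.
Stage 2 is unloaded, so V_B = V_A · R4/(R3+R4) = 6.245 × 6.14/21.24 = 1.805 V.

V_B ≈ 1.81 V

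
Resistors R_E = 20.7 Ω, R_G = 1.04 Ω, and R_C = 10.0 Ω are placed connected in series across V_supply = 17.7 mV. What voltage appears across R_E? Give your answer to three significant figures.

Series total: ΣR = 20.7 + 1.04 + 10.0 = 31.74 Ω.
Voltage divider: V = V_supply · (20.70 / 31.74) = 17.7 × 0.6522 = 11.54 mV.

V ≈ 11.5 mV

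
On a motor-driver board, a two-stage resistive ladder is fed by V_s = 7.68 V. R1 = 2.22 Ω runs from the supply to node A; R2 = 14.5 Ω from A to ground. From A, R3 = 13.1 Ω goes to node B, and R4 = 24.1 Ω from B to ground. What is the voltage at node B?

Node A sees R2 in parallel with the series input of stage 2, R3 + R4 = 37.20 Ω.
Effective lower resistance at A: R2 ‖ 37.20 = 10.43 Ω.
V_A = 7.68 × 10.43/(2.22 + 10.43) = 6.333 V.
Stage 2 is unloaded, so V_B = V_A · R4/(R3+R4) = 6.333 × 24.1/37.20 = 4.103 V.

V_B ≈ 4.10 V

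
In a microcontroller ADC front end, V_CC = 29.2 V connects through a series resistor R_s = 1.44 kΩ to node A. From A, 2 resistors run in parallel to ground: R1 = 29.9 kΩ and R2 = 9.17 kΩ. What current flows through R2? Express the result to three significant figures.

Parallel bank: R_p = 1/(1/29.9 + 1/9.17) = 7.018 kΩ.
Node voltage V_A = V_CC · R_p/(R_s + R_p) = 29.2 × 0.8297 = 24.23 V.
Branch current I = V_A/R2 = 24.23/9.17 = 2.642 mA.

I ≈ 2.64 mA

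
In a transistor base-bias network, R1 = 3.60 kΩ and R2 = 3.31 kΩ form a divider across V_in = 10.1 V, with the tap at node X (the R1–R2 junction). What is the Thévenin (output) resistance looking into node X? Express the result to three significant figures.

R_th ≈ 1.72 kΩ

Looking into X with the source shorted: R_th = R1·R2/(R1+R2) = 3.600 × 3.31/6.910 = 1.724 kΩ.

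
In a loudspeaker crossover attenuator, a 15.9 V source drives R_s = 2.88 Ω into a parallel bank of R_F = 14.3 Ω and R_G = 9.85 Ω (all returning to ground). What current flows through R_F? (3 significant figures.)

I ≈ 0.744 A

Combine the parallel branches: R_p = (1/14.3 + 1/9.85)⁻¹ = 5.833 Ω.
Node voltage V_A = V_DC · R_p/(R_s + R_p) = 15.9 × 0.6694 = 10.64 V.
Branch current I = V_A/R_F = 10.64/14.3 = 0.7443 A.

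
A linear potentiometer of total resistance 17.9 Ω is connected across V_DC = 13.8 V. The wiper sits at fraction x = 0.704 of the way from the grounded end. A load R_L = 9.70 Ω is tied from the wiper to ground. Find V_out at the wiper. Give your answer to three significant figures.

V_out ≈ 7.02 V

Split the track: R_lower = x·R_p = 12.60 Ω, R_upper = (1−x)·R_p = 5.298 Ω.
(x·R_p) ‖ R_L = 5.481 Ω.
V_out = 13.8 × 5.481/(5.298 + 5.481) = 7.017 V.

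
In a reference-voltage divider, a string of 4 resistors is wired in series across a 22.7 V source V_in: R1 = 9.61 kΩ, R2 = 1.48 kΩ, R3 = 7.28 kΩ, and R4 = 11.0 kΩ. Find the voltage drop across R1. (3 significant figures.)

Series total: ΣR = 9.61 + 1.48 + 7.28 + 11.0 = 29.37 kΩ.
By the voltage-divider rule, V = 22.7 × 9.610/29.37 = 7.428 V.

V ≈ 7.43 V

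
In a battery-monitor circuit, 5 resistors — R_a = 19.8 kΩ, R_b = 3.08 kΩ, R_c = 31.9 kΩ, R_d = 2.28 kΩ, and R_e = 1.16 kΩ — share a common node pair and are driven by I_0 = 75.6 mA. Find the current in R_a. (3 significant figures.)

ΣG = 1/19.8 + 1/3.08 + 1/31.9 + 1/2.28 + 1/1.16 = 1.707.
Current divider: I(R_a) = I_0 · G_k/ΣG = 75.6 × (0.05051/1.707) = 75.6 × 0.02958 = 2.237 mA.

I ≈ 2.24 mA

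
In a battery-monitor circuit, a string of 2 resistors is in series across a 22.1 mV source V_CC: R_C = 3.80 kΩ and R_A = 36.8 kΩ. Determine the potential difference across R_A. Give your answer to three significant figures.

Series total: ΣR = 3.80 + 36.8 = 40.60 kΩ.
V = V_CC · R/ΣR = 22.1 × 0.9064 = 20.03 mV.

V ≈ 20.0 mV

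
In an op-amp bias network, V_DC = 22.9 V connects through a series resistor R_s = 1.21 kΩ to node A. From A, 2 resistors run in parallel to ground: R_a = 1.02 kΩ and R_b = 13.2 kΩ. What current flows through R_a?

Combine the parallel branches: R_p = (1/1.02 + 1/13.2)⁻¹ = 0.9468 kΩ.
Node voltage V_A = V_DC · R_p/(R_s + R_p) = 22.9 × 0.4390 = 10.05 V.
Branch current I = V_A/R_a = 10.05/1.02 = 9.856 mA.
(Check via current divider: I_total = 10.62 mA; share G_k/ΣG = 0.9283 → same result.)

I ≈ 9.86 mA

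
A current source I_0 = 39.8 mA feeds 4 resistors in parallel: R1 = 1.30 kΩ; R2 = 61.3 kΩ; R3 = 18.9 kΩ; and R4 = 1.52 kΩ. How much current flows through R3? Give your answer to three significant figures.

I ≈ 1.41 mA

ΣG = 1/1.30 + 1/61.3 + 1/18.9 + 1/1.52 = 1.496.
Current divider: I(R3) = I_0 · G_k/ΣG = 39.8 × (0.05291/1.496) = 39.8 × 0.03536 = 1.407 mA.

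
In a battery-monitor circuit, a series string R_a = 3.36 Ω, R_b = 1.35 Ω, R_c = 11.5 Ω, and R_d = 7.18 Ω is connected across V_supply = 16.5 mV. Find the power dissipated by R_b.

P ≈ 0.672 µW

ΣR = 23.39 Ω → I = 16.5/23.39 = 0.7054 mA.
V(R_b) = I·R = 0.9523 mV; P = V·I = 0.9523 × 0.7054 = 0.6718 µW.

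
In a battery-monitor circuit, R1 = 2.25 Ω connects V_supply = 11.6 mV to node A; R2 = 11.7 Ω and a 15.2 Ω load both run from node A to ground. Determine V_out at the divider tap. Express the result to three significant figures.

V_out ≈ 8.65 mV

R2 ‖ R_L = (11.7 × 15.2)/(11.7 + 15.2) = 6.611 Ω.
Then V_out = V_supply · R2'/(R1 + R2') = 11.6 × 6.611/8.861 = 8.655 mV.
(Unloaded it would be 9.73 mV; the load pulls it down.)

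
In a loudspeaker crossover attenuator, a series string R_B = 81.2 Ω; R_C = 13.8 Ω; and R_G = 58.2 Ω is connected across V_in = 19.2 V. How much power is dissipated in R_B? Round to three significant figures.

Series current I = V_in/ΣR = 19.2/153.2 = 0.1253 A.
P = I²R = 0.01571 × 81.2 = 1.275 W.

P ≈ 1.28 W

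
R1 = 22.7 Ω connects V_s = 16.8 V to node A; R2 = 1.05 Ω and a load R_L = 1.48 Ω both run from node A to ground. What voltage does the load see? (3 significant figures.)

First combine the lower leg with the load: R2 ‖ R_L = 0.6142 Ω.
Then V_out = V_s · R2'/(R1 + R2') = 16.8 × 0.6142/23.31 = 0.4426 V.
(Unloaded it would be 0.743 V; the load pulls it down.)

V_out ≈ 0.443 V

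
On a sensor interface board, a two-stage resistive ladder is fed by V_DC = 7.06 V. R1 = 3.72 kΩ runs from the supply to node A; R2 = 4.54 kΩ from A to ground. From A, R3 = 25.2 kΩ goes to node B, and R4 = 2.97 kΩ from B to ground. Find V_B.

Looking into the second stage from A: R3 + R4 = 28.17 kΩ appears in parallel with R2.
Effective lower resistance at A: R2 ‖ 28.17 = 3.910 kΩ.
V_A = 7.06 × 3.910/(3.72 + 3.910) = 3.618 V.
V_B = V_A × 0.1054 = 0.3814 V.

V_B ≈ 0.381 V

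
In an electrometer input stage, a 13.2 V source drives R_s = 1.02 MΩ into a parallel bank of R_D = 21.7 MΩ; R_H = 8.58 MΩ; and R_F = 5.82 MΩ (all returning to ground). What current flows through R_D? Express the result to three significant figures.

Equivalent of the parallel group: R_p = 2.990 MΩ.
Node voltage V_A = V_DC · R_p/(R_s + R_p) = 13.2 × 0.7456 = 9.842 V.
I(R_D) = V_A / R_D = 9.842/21.7 = 0.4536 µA.

I ≈ 0.454 µA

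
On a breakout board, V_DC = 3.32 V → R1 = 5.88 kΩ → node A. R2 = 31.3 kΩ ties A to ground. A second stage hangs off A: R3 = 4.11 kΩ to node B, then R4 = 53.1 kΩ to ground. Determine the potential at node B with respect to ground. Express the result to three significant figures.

Node A sees R2 in parallel with the series input of stage 2, R3 + R4 = 57.21 kΩ.
R2 ‖ (R3+R4) = 20.23 kΩ.
V_A = 3.32 × 20.23/(5.88 + 20.23) = 2.572 V.
Then the unloaded second divider: V_B = V_A × R4/(R3+R4) = 2.572 × 0.9282 = 2.388 V.

V_B ≈ 2.39 V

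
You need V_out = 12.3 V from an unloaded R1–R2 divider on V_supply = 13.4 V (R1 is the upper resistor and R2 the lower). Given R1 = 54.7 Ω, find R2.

Required fraction k = V_out/V_supply = 0.9179.
So R2 = R1 · V_out/(V_supply − V_out) = 54.7 × 12.3/(13.4 − 12.3) = 54.7 × 11.18 = 611.6 Ω.

R2 ≈ 612 Ω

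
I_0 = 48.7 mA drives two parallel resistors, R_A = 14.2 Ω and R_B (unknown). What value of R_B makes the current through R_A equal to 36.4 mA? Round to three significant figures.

The fraction through R_A equals R_B/(R_A+R_B).
36.4/48.7 = R_B/(R_A + R_B) → R_B = R_A · (0.7474)/(1 − 0.7474) = 14.2 × 2.959 = 42.02 Ω.

R_B ≈ 42.0 Ω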